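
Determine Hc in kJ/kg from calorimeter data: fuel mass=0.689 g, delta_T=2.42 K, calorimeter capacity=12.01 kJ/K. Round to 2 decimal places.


Hc = C_cal * delta_T / m_fuel
Q_released = 12.01 * 2.42 = 29.0642 kJ
m_fuel = 0.689 g = 0.689/1000 kg = 0.000689 kg
Hc = 29.0642 / 0.000689 = 42183.16 kJ/kg


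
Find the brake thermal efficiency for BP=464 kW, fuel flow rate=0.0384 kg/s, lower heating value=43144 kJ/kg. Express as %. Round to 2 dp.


eta_BTE = (BP / (mf * LHV)) * 100
Denominator = 0.0384 * 43144 = 1656.7296 kW
eta_BTE = (464 / 1656.7296) * 100 = 28.01%


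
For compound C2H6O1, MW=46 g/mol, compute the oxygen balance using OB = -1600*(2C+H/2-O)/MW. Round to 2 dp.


OB = -1600 * (2C + H/2 - O) / MW
Inner = 2*2 + 6/2 - 1 = 6.00
OB = -1600 * 6.00 / 46 = -208.70%


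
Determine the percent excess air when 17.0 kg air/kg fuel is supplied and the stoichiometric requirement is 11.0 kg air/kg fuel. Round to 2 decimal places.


Excess air = actual - stoichiometric = 17.0 - 11.0 = 6.00 kg/kg fuel
Excess air % = (excess / stoich) * 100 = (6.00 / 11.0) * 100 = 54.55%


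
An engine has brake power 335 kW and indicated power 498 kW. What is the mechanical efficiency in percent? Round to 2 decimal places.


eta_mech = (BP / IP) * 100
Ratio = 335 / 498 = 0.6727
eta_mech = 0.6727 * 100 = 67.27%


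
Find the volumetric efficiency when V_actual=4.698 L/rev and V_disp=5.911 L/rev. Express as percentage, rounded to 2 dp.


eta_v = (V_actual / V_disp) * 100
Ratio = 4.698 / 5.911 = 0.7948
eta_v = 0.7948 * 100 = 79.48%


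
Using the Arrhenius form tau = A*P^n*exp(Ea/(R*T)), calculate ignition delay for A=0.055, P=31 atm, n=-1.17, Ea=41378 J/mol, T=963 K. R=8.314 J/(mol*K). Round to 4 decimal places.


tau = A * P^n * exp(Ea/(R*T))
P^n = 31^(-1.17) = 0.01799313
Ea/(R*T) = 41378/(8.314*963) = 5.168127
exp(Ea/(R*T)) = 175.585680
tau = 0.055 * 0.01799313 * 175.585680 = 0.1738 ms


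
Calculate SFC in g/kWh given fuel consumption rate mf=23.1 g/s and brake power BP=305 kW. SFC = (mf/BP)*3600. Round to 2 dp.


SFC = (mf / BP) * 3600
Rate = 23.1 / 305 = 0.075738 g/(s*kW)
SFC = 0.075738 * 3600 = 272.66 g/kWh


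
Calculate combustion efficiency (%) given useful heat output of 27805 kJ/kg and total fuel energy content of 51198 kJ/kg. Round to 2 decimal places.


Efficiency = (Q_useful / Q_fuel) * 100
Efficiency = (27805 / 51198) * 100
Efficiency = 0.5431 * 100 = 54.31%


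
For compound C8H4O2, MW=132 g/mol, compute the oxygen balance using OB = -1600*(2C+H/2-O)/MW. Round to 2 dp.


OB = -1600 * (2C + H/2 - O) / MW
Inner = 2*8 + 4/2 - 2 = 16.00
OB = -1600 * 16.00 / 132 = -193.94%


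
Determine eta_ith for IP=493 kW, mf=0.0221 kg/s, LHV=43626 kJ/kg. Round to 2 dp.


eta_ith = (IP / (mf * LHV)) * 100
Denominator = 0.0221 * 43626 = 964.1346 kW
eta_ith = (493 / 964.1346) * 100 = 51.13%


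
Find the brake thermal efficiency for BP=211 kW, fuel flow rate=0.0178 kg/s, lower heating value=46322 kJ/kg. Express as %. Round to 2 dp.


eta_BTE = (BP / (mf * LHV)) * 100
Denominator = 0.0178 * 46322 = 824.5316 kW
eta_BTE = (211 / 824.5316) * 100 = 25.59%


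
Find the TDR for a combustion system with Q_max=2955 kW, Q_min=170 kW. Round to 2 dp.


TDR = Q_max / Q_min
TDR = 2955 / 170 = 17.38


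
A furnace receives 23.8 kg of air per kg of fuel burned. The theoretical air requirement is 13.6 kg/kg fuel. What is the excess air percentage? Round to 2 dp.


Excess air = actual - stoichiometric = 23.8 - 13.6 = 10.20 kg/kg fuel
Excess air % = (excess / stoich) * 100 = (10.20 / 13.6) * 100 = 75.00%


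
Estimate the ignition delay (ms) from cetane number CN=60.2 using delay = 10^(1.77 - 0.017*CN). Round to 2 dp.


delay = 10^(1.77 - 0.017*CN)
Exponent = 1.77 - 0.017*60.2 = 0.7466
delay = 10^0.7466 = 5.58 ms


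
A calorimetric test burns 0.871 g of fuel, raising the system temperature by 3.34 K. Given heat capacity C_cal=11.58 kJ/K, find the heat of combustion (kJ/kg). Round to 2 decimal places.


Hc = C_cal * delta_T / m_fuel
Q_released = 11.58 * 3.34 = 38.6772 kJ
m_fuel = 0.871 g = 0.871/1000 kg = 0.000871 kg
Hc = 38.6772 / 0.000871 = 44405.51 kJ/kg


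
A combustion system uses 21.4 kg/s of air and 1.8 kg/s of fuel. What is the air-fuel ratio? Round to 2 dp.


AFR = m_air / m_fuel
AFR = 21.4 / 1.8 = 11.89


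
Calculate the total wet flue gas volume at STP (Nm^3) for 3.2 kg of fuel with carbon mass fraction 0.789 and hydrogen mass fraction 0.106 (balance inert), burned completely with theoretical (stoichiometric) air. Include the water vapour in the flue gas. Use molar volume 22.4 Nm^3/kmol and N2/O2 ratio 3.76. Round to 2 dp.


Per kg fuel: CO2 = (C/12 kmol)*22.4 = (0.789/12)*22.4 = 1.47280 Nm^3
Per kg fuel: H2O = (H/2 kmol)*22.4 = (0.106/2)*22.4 = 1.18720 Nm^3
O2 needed per kg fuel = C/12 + H/4 = 0.789/12 + 0.106/4 = 0.09225000 kmol
Per kg fuel: N2 = O2*3.76*22.4 = 0.09225000*3.76*22.4 = 7.76966 Nm^3
Total per kg = 1.47280 + 1.18720 + 7.76966 = 10.42966 Nm^3
Total = 10.42966 * 3.2 = 33.37 Nm^3


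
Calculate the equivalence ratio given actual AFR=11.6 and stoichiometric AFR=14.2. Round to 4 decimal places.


phi = AFR_stoich / AFR_actual
phi = 14.2 / 11.6 = 1.2241


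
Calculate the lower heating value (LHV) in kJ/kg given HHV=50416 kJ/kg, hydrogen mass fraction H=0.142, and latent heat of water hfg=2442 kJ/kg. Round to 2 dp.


LHV = HHV - hfg * 9 * H
Water correction = 2442 * 9 * 0.142 = 3120.876 kJ/kg
LHV = 50416 - 3120.876 = 47295.12 kJ/kg


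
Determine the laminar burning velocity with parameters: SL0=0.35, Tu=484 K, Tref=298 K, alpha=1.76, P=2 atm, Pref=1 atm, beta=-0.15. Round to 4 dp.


SL = SL0 * (Tu/Tref)^alpha * (P/Pref)^beta
T ratio = 484/298 = 1.62416107
(T ratio)^alpha = 1.62416107^1.76 = 2.348049
(P/Pref)^beta = 2^(-0.15) = 0.901250
SL = 0.35 * 2.348049 * 0.901250 = 0.7407 m/s


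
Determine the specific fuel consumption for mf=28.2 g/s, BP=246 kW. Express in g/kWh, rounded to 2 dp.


SFC = (mf / BP) * 3600
Rate = 28.2 / 246 = 0.114634 g/(s*kW)
SFC = 0.114634 * 3600 = 412.68 g/kWh


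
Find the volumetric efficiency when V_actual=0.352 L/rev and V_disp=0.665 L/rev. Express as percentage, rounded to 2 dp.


eta_v = (V_actual / V_disp) * 100
Ratio = 0.352 / 0.665 = 0.5293
eta_v = 0.5293 * 100 = 52.93%


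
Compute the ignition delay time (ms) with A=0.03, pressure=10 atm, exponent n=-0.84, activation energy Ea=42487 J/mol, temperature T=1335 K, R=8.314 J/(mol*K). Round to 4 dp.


tau = A * P^n * exp(Ea/(R*T))
P^n = 10^(-0.84) = 0.14454398
Ea/(R*T) = 42487/(8.314*1335) = 3.827937
exp(Ea/(R*T)) = 45.967609
tau = 0.03 * 0.14454398 * 45.967609 = 0.1993 ms


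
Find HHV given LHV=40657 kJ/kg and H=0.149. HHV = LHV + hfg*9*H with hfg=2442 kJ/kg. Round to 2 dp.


HHV = LHV + hfg * 9 * H
Water addition = 2442 * 9 * 0.149 = 3274.722 kJ/kg
HHV = 40657 + 3274.722 = 43931.72 kJ/kg


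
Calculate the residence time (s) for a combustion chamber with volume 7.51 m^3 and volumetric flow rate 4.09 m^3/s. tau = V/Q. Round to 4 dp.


tau = V / Q_flow
tau = 7.51 / 4.09 = 1.8362 s


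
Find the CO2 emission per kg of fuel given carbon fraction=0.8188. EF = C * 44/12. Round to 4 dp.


EF = C_frac * (M_CO2 / M_C)
EF = 0.8188 * (44/12)
EF = 0.8188 * 3.666667 = 3.0023 kg_CO2/kg_fuel


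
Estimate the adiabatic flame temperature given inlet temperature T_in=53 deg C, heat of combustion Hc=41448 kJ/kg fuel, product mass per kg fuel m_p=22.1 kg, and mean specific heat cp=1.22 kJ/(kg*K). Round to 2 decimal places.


T_ad = T_in + Hc / (m_p * cp)
Denominator = 22.1 * 1.22 = 26.9620
Temperature rise = 41448 / 26.9620 = 1537.27 K
T_ad = 53 + 1537.27 = 1590.27 deg C


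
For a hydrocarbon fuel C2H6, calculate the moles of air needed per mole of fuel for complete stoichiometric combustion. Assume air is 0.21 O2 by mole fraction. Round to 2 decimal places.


Balanced combustion: C2H6 + 3.5 O2 -> 2 CO2 + 3 H2O
O2 needed = C + H/4 = 2 + 6/4 = 3.50 moles
Air moles = O2 / 0.21 = 3.50 / 0.21 = 16.67 moles air


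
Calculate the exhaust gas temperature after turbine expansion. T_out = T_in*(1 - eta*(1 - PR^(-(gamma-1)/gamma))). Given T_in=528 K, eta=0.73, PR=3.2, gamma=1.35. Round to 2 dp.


T_out = T_in * (1 - eta * (1 - PR^(-(gamma-1)/gamma)))
Exponent = -(1.35-1)/1.35 = -0.25925926
PR^exp = 3.2^(-0.25925926) = 0.73966521
Factor = 1 - 0.73*(1 - 0.73966521) = 0.80995560
T_out = 528 * 0.80995560 = 427.66 K


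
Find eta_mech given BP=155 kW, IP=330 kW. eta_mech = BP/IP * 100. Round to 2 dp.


eta_mech = (BP / IP) * 100
Ratio = 155 / 330 = 0.4697
eta_mech = 0.4697 * 100 = 46.97%


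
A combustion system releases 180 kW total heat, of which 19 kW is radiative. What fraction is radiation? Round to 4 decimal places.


f_rad = Q_rad / Q_total
f_rad = 19 / 180 = 0.1056


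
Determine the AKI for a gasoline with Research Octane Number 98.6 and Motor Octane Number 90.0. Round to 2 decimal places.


AKI = (RON + MON) / 2
AKI = (98.6 + 90.0) / 2
AKI = 188.6 / 2 = 94.30


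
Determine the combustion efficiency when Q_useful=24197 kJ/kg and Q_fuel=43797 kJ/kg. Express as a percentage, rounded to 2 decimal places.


Efficiency = (Q_useful / Q_fuel) * 100
Efficiency = (24197 / 43797) * 100
Efficiency = 0.5525 * 100 = 55.25%


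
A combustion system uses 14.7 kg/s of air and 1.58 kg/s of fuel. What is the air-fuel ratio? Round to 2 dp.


AFR = m_air / m_fuel
AFR = 14.7 / 1.58 = 9.30


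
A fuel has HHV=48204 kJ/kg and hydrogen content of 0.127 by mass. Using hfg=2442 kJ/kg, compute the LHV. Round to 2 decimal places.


LHV = HHV - hfg * 9 * H
Water correction = 2442 * 9 * 0.127 = 2791.206 kJ/kg
LHV = 48204 - 2791.206 = 45412.79 kJ/kg


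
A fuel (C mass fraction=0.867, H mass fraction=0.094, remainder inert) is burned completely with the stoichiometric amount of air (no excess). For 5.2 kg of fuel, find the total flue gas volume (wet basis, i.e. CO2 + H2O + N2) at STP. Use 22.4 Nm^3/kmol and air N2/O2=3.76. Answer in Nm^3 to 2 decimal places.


Per kg fuel: CO2 = (C/12 kmol)*22.4 = (0.867/12)*22.4 = 1.61840 Nm^3
Per kg fuel: H2O = (H/2 kmol)*22.4 = (0.094/2)*22.4 = 1.05280 Nm^3
O2 needed per kg fuel = C/12 + H/4 = 0.867/12 + 0.094/4 = 0.09575000 kmol
Per kg fuel: N2 = O2*3.76*22.4 = 0.09575000*3.76*22.4 = 8.06445 Nm^3
Total per kg = 1.61840 + 1.05280 + 8.06445 = 10.73565 Nm^3
Total = 10.73565 * 5.2 = 55.83 Nm^3


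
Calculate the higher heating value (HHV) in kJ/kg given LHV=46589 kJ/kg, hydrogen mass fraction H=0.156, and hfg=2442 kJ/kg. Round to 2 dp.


HHV = LHV + hfg * 9 * H
Water addition = 2442 * 9 * 0.156 = 3428.568 kJ/kg
HHV = 46589 + 3428.568 = 50017.57 kJ/kg


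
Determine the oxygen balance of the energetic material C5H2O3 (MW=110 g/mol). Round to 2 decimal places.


OB = -1600 * (2C + H/2 - O) / MW
Inner = 2*5 + 2/2 - 3 = 8.00
OB = -1600 * 8.00 / 110 = -116.36%


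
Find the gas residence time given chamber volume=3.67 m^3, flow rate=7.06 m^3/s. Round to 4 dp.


tau = V / Q_flow
tau = 3.67 / 7.06 = 0.5198 s


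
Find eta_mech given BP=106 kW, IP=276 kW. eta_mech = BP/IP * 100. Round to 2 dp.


eta_mech = (BP / IP) * 100
Ratio = 106 / 276 = 0.3841
eta_mech = 0.3841 * 100 = 38.41%


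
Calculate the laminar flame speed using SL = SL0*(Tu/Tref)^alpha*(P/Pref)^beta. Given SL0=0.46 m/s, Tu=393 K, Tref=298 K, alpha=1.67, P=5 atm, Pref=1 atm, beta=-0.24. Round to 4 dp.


SL = SL0 * (Tu/Tref)^alpha * (P/Pref)^beta
T ratio = 393/298 = 1.31879195
(T ratio)^alpha = 1.31879195^1.67 = 1.587429
(P/Pref)^beta = 5^(-0.24) = 0.679590
SL = 0.46 * 1.587429 * 0.679590 = 0.4962 m/s


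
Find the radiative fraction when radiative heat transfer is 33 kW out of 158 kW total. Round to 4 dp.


f_rad = Q_rad / Q_total
f_rad = 33 / 158 = 0.2089


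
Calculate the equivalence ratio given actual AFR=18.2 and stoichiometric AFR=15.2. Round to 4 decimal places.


phi = AFR_stoich / AFR_actual
phi = 15.2 / 18.2 = 0.8352


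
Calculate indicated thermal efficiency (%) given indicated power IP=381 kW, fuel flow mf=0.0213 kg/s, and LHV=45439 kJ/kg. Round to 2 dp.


eta_ith = (IP / (mf * LHV)) * 100
Denominator = 0.0213 * 45439 = 967.8507 kW
eta_ith = (381 / 967.8507) * 100 = 39.37%


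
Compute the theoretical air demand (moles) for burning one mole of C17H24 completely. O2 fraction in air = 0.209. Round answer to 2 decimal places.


Balanced combustion: C17H24 + 23 O2 -> 17 CO2 + 12 H2O
O2 needed = C + H/4 = 17 + 24/4 = 23.00 moles
Air moles = O2 / 0.209 = 23.00 / 0.209 = 110.05 moles air


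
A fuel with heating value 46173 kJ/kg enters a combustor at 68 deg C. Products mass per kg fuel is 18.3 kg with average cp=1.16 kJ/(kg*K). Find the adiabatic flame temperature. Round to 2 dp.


T_ad = T_in + Hc / (m_p * cp)
Denominator = 18.3 * 1.16 = 21.2280
Temperature rise = 46173 / 21.2280 = 2175.10 K
T_ad = 68 + 2175.10 = 2243.10 deg C


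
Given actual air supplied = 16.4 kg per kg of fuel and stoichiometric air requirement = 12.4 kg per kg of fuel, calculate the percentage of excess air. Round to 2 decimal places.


Excess air = actual - stoichiometric = 16.4 - 12.4 = 4.00 kg/kg fuel
Excess air % = (excess / stoich) * 100 = (4.00 / 12.4) * 100 = 32.26%


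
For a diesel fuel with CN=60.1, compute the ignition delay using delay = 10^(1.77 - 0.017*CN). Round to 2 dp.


delay = 10^(1.77 - 0.017*CN)
Exponent = 1.77 - 0.017*60.1 = 0.7483
delay = 10^0.7483 = 5.60 ms


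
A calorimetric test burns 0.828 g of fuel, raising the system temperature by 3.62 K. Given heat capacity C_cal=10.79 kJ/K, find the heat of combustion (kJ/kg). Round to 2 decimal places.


Hc = C_cal * delta_T / m_fuel
Q_released = 10.79 * 3.62 = 39.0598 kJ
m_fuel = 0.828 g = 0.828/1000 kg = 0.000828 kg
Hc = 39.0598 / 0.000828 = 47173.67 kJ/kg


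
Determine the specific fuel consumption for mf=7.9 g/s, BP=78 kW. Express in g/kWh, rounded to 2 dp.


SFC = (mf / BP) * 3600
Rate = 7.9 / 78 = 0.101282 g/(s*kW)
SFC = 0.101282 * 3600 = 364.62 g/kWh


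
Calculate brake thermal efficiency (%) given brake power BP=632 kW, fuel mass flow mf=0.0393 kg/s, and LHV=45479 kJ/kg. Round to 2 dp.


eta_BTE = (BP / (mf * LHV)) * 100
Denominator = 0.0393 * 45479 = 1787.3247 kW
eta_BTE = (632 / 1787.3247) * 100 = 35.36%


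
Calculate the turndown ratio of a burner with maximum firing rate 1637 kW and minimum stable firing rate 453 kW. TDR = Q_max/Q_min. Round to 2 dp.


TDR = Q_max / Q_min
TDR = 1637 / 453 = 3.61


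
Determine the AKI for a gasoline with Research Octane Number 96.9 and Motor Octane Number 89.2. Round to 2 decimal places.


AKI = (RON + MON) / 2
AKI = (96.9 + 89.2) / 2
AKI = 186.1 / 2 = 93.05


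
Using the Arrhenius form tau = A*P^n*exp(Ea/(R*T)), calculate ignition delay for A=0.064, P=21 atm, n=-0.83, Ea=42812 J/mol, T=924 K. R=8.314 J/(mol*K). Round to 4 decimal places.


tau = A * P^n * exp(Ea/(R*T))
P^n = 21^(-0.83) = 0.07990206
Ea/(R*T) = 42812/(8.314*924) = 5.572929
exp(Ea/(R*T)) = 263.203947
tau = 0.064 * 0.07990206 * 263.203947 = 1.3460 ms


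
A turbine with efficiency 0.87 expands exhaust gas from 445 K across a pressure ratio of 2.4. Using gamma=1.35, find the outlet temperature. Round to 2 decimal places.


T_out = T_in * (1 - eta * (1 - PR^(-(gamma-1)/gamma)))
Exponent = -(1.35-1)/1.35 = -0.25925926
PR^exp = 2.4^(-0.25925926) = 0.79694200
Factor = 1 - 0.87*(1 - 0.79694200) = 0.82333954
T_out = 445 * 0.82333954 = 366.39 K


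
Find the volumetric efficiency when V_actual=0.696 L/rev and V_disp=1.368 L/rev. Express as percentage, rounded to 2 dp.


eta_v = (V_actual / V_disp) * 100
Ratio = 0.696 / 1.368 = 0.5088
eta_v = 0.5088 * 100 = 50.88%


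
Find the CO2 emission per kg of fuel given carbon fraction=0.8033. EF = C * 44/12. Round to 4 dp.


EF = C_frac * (M_CO2 / M_C)
EF = 0.8033 * (44/12)
EF = 0.8033 * 3.666667 = 2.9454 kg_CO2/kg_fuel


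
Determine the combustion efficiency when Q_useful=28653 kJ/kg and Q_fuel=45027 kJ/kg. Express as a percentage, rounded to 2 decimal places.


Efficiency = (Q_useful / Q_fuel) * 100
Efficiency = (28653 / 45027) * 100
Efficiency = 0.6364 * 100 = 63.64%


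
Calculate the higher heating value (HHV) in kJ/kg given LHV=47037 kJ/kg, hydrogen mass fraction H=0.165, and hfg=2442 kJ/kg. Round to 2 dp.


HHV = LHV + hfg * 9 * H
Water addition = 2442 * 9 * 0.165 = 3626.370 kJ/kg
HHV = 47037 + 3626.370 = 50663.37 kJ/kg


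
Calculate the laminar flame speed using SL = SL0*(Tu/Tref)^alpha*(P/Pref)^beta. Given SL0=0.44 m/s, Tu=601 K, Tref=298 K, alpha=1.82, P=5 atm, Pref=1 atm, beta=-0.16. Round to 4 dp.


SL = SL0 * (Tu/Tref)^alpha * (P/Pref)^beta
T ratio = 601/298 = 2.01677852
(T ratio)^alpha = 2.01677852^1.82 = 3.584907
(P/Pref)^beta = 5^(-0.16) = 0.772974
SL = 0.44 * 3.584907 * 0.772974 = 1.2193 m/s


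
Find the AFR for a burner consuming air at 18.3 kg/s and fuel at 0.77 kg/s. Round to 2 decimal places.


AFR = m_air / m_fuel
AFR = 18.3 / 0.77 = 23.77


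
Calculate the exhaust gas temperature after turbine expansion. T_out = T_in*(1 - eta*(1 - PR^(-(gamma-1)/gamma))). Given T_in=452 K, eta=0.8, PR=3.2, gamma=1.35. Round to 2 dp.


T_out = T_in * (1 - eta * (1 - PR^(-(gamma-1)/gamma)))
Exponent = -(1.35-1)/1.35 = -0.25925926
PR^exp = 3.2^(-0.25925926) = 0.73966521
Factor = 1 - 0.8*(1 - 0.73966521) = 0.79173217
T_out = 452 * 0.79173217 = 357.86 K


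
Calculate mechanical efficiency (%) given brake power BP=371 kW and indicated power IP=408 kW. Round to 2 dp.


eta_mech = (BP / IP) * 100
Ratio = 371 / 408 = 0.9093
eta_mech = 0.9093 * 100 = 90.93%


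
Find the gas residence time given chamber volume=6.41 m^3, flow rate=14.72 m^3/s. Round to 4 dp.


tau = V / Q_flow
tau = 6.41 / 14.72 = 0.4355 s


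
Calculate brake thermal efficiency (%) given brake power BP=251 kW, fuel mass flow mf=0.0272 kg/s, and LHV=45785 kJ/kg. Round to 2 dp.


eta_BTE = (BP / (mf * LHV)) * 100
Denominator = 0.0272 * 45785 = 1245.3520 kW
eta_BTE = (251 / 1245.3520) * 100 = 20.15%


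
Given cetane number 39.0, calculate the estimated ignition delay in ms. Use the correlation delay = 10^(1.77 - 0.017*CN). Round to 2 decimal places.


delay = 10^(1.77 - 0.017*CN)
Exponent = 1.77 - 0.017*39.0 = 1.1070
delay = 10^1.1070 = 12.79 ms


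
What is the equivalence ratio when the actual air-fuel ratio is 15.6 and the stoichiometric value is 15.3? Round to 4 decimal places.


phi = AFR_stoich / AFR_actual
phi = 15.3 / 15.6 = 0.9808


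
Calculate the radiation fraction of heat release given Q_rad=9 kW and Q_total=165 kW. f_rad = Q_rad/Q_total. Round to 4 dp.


f_rad = Q_rad / Q_total
f_rad = 9 / 165 = 0.0545


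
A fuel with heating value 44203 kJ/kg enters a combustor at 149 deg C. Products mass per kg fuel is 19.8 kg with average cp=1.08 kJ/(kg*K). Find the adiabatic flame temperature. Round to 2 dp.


T_ad = T_in + Hc / (m_p * cp)
Denominator = 19.8 * 1.08 = 21.3840
Temperature rise = 44203 / 21.3840 = 2067.11 K
T_ad = 149 + 2067.11 = 2216.11 deg C


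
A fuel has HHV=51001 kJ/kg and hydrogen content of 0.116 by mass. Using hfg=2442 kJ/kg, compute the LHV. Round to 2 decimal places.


LHV = HHV - hfg * 9 * H
Water correction = 2442 * 9 * 0.116 = 2549.448 kJ/kg
LHV = 51001 - 2549.448 = 48451.55 kJ/kg


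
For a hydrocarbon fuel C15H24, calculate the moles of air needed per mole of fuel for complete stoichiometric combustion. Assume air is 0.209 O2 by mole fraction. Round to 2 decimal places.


Balanced combustion: C15H24 + 21 O2 -> 15 CO2 + 12 H2O
O2 needed = C + H/4 = 15 + 24/4 = 21.00 moles
Air moles = O2 / 0.209 = 21.00 / 0.209 = 100.48 moles air


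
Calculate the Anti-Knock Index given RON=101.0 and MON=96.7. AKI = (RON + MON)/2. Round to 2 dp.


AKI = (RON + MON) / 2
AKI = (101.0 + 96.7) / 2
AKI = 197.7 / 2 = 98.85


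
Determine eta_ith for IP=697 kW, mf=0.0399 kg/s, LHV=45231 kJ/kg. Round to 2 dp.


eta_ith = (IP / (mf * LHV)) * 100
Denominator = 0.0399 * 45231 = 1804.7169 kW
eta_ith = (697 / 1804.7169) * 100 = 38.62%


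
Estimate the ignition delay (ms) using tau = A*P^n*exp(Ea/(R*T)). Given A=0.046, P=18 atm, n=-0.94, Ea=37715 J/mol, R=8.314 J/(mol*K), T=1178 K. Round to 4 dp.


tau = A * P^n * exp(Ea/(R*T))
P^n = 18^(-0.94) = 0.06607602
Ea/(R*T) = 37715/(8.314*1178) = 3.850870
exp(Ea/(R*T)) = 47.033942
tau = 0.046 * 0.06607602 * 47.033942 = 0.1430 ms


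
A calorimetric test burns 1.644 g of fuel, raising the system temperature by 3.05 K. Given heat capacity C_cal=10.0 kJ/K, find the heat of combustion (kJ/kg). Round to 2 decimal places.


Hc = C_cal * delta_T / m_fuel
Q_released = 10.0 * 3.05 = 30.5000 kJ
m_fuel = 1.644 g = 1.644/1000 kg = 0.001644 kg
Hc = 30.5000 / 0.001644 = 18552.31 kJ/kg


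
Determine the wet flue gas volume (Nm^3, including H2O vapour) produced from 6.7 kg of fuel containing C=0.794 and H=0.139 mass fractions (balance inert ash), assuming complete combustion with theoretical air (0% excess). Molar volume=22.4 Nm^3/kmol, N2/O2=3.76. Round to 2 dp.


Per kg fuel: CO2 = (C/12 kmol)*22.4 = (0.794/12)*22.4 = 1.48213 Nm^3
Per kg fuel: H2O = (H/2 kmol)*22.4 = (0.139/2)*22.4 = 1.55680 Nm^3
O2 needed per kg fuel = C/12 + H/4 = 0.794/12 + 0.139/4 = 0.10091667 kmol
Per kg fuel: N2 = O2*3.76*22.4 = 0.10091667*3.76*22.4 = 8.49961 Nm^3
Total per kg = 1.48213 + 1.55680 + 8.49961 = 11.53854 Nm^3
Total = 11.53854 * 6.7 = 77.31 Nm^3


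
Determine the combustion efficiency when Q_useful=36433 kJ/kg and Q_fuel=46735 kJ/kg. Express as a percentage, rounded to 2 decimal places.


Efficiency = (Q_useful / Q_fuel) * 100
Efficiency = (36433 / 46735) * 100
Efficiency = 0.7796 * 100 = 77.96%


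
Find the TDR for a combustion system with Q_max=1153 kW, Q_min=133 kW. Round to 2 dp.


TDR = Q_max / Q_min
TDR = 1153 / 133 = 8.67


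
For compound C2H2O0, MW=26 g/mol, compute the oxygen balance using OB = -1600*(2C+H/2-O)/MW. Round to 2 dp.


OB = -1600 * (2C + H/2 - O) / MW
Inner = 2*2 + 2/2 - 0 = 5.00
OB = -1600 * 5.00 / 26 = -307.69%


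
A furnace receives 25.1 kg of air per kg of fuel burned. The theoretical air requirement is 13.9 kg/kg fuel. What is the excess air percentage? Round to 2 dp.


Excess air = actual - stoichiometric = 25.1 - 13.9 = 11.20 kg/kg fuel
Excess air % = (excess / stoich) * 100 = (11.20 / 13.9) * 100 = 80.58%


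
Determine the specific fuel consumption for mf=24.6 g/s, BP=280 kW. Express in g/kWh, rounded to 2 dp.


SFC = (mf / BP) * 3600
Rate = 24.6 / 280 = 0.087857 g/(s*kW)
SFC = 0.087857 * 3600 = 316.29 g/kWh


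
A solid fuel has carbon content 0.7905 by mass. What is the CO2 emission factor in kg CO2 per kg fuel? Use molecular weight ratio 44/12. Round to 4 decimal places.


EF = C_frac * (M_CO2 / M_C)
EF = 0.7905 * (44/12)
EF = 0.7905 * 3.666667 = 2.8985 kg_CO2/kg_fuel


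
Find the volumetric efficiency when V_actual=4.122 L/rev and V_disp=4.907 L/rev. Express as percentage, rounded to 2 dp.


eta_v = (V_actual / V_disp) * 100
Ratio = 4.122 / 4.907 = 0.8400
eta_v = 0.8400 * 100 = 84.00%


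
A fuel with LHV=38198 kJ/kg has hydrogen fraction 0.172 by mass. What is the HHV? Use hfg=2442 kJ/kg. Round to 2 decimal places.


HHV = LHV + hfg * 9 * H
Water addition = 2442 * 9 * 0.172 = 3780.216 kJ/kg
HHV = 38198 + 3780.216 = 41978.22 kJ/kg


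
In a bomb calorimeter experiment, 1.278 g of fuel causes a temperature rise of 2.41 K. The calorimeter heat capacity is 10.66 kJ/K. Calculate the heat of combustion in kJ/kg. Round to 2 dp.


Hc = C_cal * delta_T / m_fuel
Q_released = 10.66 * 2.41 = 25.6906 kJ
m_fuel = 1.278 g = 1.278/1000 kg = 0.001278 kg
Hc = 25.6906 / 0.001278 = 20102.19 kJ/kg


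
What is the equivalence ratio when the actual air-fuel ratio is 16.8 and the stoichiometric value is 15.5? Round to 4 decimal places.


phi = AFR_stoich / AFR_actual
phi = 15.5 / 16.8 = 0.9226


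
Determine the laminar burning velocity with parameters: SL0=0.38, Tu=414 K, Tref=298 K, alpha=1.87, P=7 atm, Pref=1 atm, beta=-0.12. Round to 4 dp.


SL = SL0 * (Tu/Tref)^alpha * (P/Pref)^beta
T ratio = 414/298 = 1.38926174
(T ratio)^alpha = 1.38926174^1.87 = 1.849295
(P/Pref)^beta = 7^(-0.12) = 0.791750
SL = 0.38 * 1.849295 * 0.791750 = 0.5564 m/s


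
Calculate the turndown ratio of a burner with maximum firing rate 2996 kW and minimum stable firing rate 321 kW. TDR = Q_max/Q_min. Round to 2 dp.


TDR = Q_max / Q_min
TDR = 2996 / 321 = 9.33


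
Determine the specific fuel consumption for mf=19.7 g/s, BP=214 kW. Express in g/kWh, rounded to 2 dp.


SFC = (mf / BP) * 3600
Rate = 19.7 / 214 = 0.092056 g/(s*kW)
SFC = 0.092056 * 3600 = 331.40 g/kWh


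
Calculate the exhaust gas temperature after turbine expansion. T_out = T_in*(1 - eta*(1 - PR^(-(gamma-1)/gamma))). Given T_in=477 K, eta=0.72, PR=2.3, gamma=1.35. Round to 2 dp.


T_out = T_in * (1 - eta * (1 - PR^(-(gamma-1)/gamma)))
Exponent = -(1.35-1)/1.35 = -0.25925926
PR^exp = 2.3^(-0.25925926) = 0.80578413
Factor = 1 - 0.72*(1 - 0.80578413) = 0.86016457
T_out = 477 * 0.86016457 = 410.30 K


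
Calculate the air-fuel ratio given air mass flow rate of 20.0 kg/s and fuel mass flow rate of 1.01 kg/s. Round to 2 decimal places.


AFR = m_air / m_fuel
AFR = 20.0 / 1.01 = 19.80


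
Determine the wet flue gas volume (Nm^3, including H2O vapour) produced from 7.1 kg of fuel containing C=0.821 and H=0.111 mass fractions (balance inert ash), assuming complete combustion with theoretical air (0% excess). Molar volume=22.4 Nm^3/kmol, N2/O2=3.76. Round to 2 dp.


Per kg fuel: CO2 = (C/12 kmol)*22.4 = (0.821/12)*22.4 = 1.53253 Nm^3
Per kg fuel: H2O = (H/2 kmol)*22.4 = (0.111/2)*22.4 = 1.24320 Nm^3
O2 needed per kg fuel = C/12 + H/4 = 0.821/12 + 0.111/4 = 0.09616667 kmol
Per kg fuel: N2 = O2*3.76*22.4 = 0.09616667*3.76*22.4 = 8.09954 Nm^3
Total per kg = 1.53253 + 1.24320 + 8.09954 = 10.87527 Nm^3
Total = 10.87527 * 7.1 = 77.21 Nm^3


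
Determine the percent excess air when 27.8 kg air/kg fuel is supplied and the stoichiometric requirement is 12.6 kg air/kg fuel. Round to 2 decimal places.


Excess air = actual - stoichiometric = 27.8 - 12.6 = 15.20 kg/kg fuel
Excess air % = (excess / stoich) * 100 = (15.20 / 12.6) * 100 = 120.63%


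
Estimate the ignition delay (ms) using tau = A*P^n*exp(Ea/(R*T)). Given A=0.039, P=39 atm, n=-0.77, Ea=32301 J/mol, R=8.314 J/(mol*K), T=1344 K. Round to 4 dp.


tau = A * P^n * exp(Ea/(R*T))
P^n = 39^(-0.77) = 0.05954979
Ea/(R*T) = 32301/(8.314*1344) = 2.890724
exp(Ea/(R*T)) = 18.006348
tau = 0.039 * 0.05954979 * 18.006348 = 0.0418 ms


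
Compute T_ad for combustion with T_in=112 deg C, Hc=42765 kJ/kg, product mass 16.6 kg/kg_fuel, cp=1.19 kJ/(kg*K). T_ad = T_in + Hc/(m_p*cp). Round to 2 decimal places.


T_ad = T_in + Hc / (m_p * cp)
Denominator = 16.6 * 1.19 = 19.7540
Temperature rise = 42765 / 19.7540 = 2164.88 K
T_ad = 112 + 2164.88 = 2276.88 deg C


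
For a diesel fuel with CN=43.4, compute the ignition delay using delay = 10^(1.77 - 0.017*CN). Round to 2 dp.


delay = 10^(1.77 - 0.017*CN)
Exponent = 1.77 - 0.017*43.4 = 1.0322
delay = 10^1.0322 = 10.77 ms


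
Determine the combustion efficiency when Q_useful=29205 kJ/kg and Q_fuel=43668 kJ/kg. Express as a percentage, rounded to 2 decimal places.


Efficiency = (Q_useful / Q_fuel) * 100
Efficiency = (29205 / 43668) * 100
Efficiency = 0.6688 * 100 = 66.88%


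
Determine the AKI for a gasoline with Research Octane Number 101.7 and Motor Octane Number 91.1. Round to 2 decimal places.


AKI = (RON + MON) / 2
AKI = (101.7 + 91.1) / 2
AKI = 192.8 / 2 = 96.40


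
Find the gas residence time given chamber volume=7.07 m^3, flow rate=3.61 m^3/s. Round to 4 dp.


tau = V / Q_flow
tau = 7.07 / 3.61 = 1.9584 s


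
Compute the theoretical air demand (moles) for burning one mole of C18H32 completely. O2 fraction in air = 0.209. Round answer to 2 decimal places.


Balanced combustion: C18H32 + 26 O2 -> 18 CO2 + 16 H2O
O2 needed = C + H/4 = 18 + 32/4 = 26.00 moles
Air moles = O2 / 0.209 = 26.00 / 0.209 = 124.40 moles air


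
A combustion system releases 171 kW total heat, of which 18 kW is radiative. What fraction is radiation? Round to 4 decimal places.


f_rad = Q_rad / Q_total
f_rad = 18 / 171 = 0.1053


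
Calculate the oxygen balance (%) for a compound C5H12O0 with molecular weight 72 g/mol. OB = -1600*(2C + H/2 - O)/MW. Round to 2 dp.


OB = -1600 * (2C + H/2 - O) / MW
Inner = 2*5 + 12/2 - 0 = 16.00
OB = -1600 * 16.00 / 72 = -355.56%


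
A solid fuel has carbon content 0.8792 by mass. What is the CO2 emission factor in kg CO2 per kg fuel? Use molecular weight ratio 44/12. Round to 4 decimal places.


EF = C_frac * (M_CO2 / M_C)
EF = 0.8792 * (44/12)
EF = 0.8792 * 3.666667 = 3.2237 kg_CO2/kg_fuel


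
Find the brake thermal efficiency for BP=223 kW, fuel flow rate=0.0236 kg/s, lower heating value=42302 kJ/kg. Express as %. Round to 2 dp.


eta_BTE = (BP / (mf * LHV)) * 100
Denominator = 0.0236 * 42302 = 998.3272 kW
eta_BTE = (223 / 998.3272) * 100 = 22.34%


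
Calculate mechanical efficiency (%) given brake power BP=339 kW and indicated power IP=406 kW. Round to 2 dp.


eta_mech = (BP / IP) * 100
Ratio = 339 / 406 = 0.8350
eta_mech = 0.8350 * 100 = 83.50%


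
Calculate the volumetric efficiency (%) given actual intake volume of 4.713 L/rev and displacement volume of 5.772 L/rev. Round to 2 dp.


eta_v = (V_actual / V_disp) * 100
Ratio = 4.713 / 5.772 = 0.8165
eta_v = 0.8165 * 100 = 81.65%


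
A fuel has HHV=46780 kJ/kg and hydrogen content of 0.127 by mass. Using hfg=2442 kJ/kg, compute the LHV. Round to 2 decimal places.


LHV = HHV - hfg * 9 * H
Water correction = 2442 * 9 * 0.127 = 2791.206 kJ/kg
LHV = 46780 - 2791.206 = 43988.79 kJ/kg


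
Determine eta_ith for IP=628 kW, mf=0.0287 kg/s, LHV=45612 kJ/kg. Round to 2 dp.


eta_ith = (IP / (mf * LHV)) * 100
Denominator = 0.0287 * 45612 = 1309.0644 kW
eta_ith = (628 / 1309.0644) * 100 = 47.97%


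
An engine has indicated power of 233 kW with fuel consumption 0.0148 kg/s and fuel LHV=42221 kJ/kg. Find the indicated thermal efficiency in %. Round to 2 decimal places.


eta_ith = (IP / (mf * LHV)) * 100
Denominator = 0.0148 * 42221 = 624.8708 kW
eta_ith = (233 / 624.8708) * 100 = 37.29%


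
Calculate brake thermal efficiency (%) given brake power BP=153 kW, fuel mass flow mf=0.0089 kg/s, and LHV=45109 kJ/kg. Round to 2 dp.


eta_BTE = (BP / (mf * LHV)) * 100
Denominator = 0.0089 * 45109 = 401.4701 kW
eta_BTE = (153 / 401.4701) * 100 = 38.11%


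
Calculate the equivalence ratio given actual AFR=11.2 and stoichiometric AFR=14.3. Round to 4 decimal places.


phi = AFR_stoich / AFR_actual
phi = 14.3 / 11.2 = 1.2768


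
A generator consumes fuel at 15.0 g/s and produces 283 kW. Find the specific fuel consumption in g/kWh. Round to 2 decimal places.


SFC = (mf / BP) * 3600
Rate = 15.0 / 283 = 0.053004 g/(s*kW)
SFC = 0.053004 * 3600 = 190.81 g/kWh


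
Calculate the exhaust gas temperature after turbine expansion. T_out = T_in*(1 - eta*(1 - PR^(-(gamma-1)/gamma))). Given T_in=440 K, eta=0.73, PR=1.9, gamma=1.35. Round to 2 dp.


T_out = T_in * (1 - eta * (1 - PR^(-(gamma-1)/gamma)))
Exponent = -(1.35-1)/1.35 = -0.25925926
PR^exp = 1.9^(-0.25925926) = 0.84670193
Factor = 1 - 0.73*(1 - 0.84670193) = 0.88809241
T_out = 440 * 0.88809241 = 390.76 K


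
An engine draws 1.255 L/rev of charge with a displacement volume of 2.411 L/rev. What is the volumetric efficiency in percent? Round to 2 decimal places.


eta_v = (V_actual / V_disp) * 100
Ratio = 1.255 / 2.411 = 0.5205
eta_v = 0.5205 * 100 = 52.05%


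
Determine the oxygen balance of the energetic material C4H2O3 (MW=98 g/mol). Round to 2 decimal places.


OB = -1600 * (2C + H/2 - O) / MW
Inner = 2*4 + 2/2 - 3 = 6.00
OB = -1600 * 6.00 / 98 = -97.96%


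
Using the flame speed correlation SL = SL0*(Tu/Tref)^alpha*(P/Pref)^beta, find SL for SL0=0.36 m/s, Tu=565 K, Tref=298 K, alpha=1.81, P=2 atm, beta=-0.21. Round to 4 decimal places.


SL = SL0 * (Tu/Tref)^alpha * (P/Pref)^beta
T ratio = 565/298 = 1.89597315
(T ratio)^alpha = 1.89597315^1.81 = 3.183290
(P/Pref)^beta = 2^(-0.21) = 0.864537
SL = 0.36 * 3.183290 * 0.864537 = 0.9907 m/s


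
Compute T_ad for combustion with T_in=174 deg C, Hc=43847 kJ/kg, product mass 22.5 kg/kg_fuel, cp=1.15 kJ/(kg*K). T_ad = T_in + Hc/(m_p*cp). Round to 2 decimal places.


T_ad = T_in + Hc / (m_p * cp)
Denominator = 22.5 * 1.15 = 25.8750
Temperature rise = 43847 / 25.8750 = 1694.57 K
T_ad = 174 + 1694.57 = 1868.57 deg C


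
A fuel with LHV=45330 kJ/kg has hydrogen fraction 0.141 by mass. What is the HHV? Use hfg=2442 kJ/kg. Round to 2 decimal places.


HHV = LHV + hfg * 9 * H
Water addition = 2442 * 9 * 0.141 = 3098.898 kJ/kg
HHV = 45330 + 3098.898 = 48428.90 kJ/kg


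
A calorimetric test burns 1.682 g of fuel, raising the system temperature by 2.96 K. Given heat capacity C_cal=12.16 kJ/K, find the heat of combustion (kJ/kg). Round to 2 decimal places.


Hc = C_cal * delta_T / m_fuel
Q_released = 12.16 * 2.96 = 35.9936 kJ
m_fuel = 1.682 g = 1.682/1000 kg = 0.001682 kg
Hc = 35.9936 / 0.001682 = 21399.29 kJ/kg


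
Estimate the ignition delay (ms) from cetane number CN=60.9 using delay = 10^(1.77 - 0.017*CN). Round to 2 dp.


delay = 10^(1.77 - 0.017*CN)
Exponent = 1.77 - 0.017*60.9 = 0.7347
delay = 10^0.7347 = 5.43 ms


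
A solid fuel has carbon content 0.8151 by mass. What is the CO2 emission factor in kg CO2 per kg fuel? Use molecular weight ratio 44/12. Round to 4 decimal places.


EF = C_frac * (M_CO2 / M_C)
EF = 0.8151 * (44/12)
EF = 0.8151 * 3.666667 = 2.9887 kg_CO2/kg_fuel


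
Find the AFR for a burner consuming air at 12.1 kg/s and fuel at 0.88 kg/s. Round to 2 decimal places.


AFR = m_air / m_fuel
AFR = 12.1 / 0.88 = 13.75


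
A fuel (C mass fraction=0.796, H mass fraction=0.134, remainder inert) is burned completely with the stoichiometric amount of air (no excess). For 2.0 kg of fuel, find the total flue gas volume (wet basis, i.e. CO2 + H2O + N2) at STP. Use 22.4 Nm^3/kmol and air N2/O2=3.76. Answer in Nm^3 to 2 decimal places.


Per kg fuel: CO2 = (C/12 kmol)*22.4 = (0.796/12)*22.4 = 1.48587 Nm^3
Per kg fuel: H2O = (H/2 kmol)*22.4 = (0.134/2)*22.4 = 1.50080 Nm^3
O2 needed per kg fuel = C/12 + H/4 = 0.796/12 + 0.134/4 = 0.09983333 kmol
Per kg fuel: N2 = O2*3.76*22.4 = 0.09983333*3.76*22.4 = 8.40836 Nm^3
Total per kg = 1.48587 + 1.50080 + 8.40836 = 11.39503 Nm^3
Total = 11.39503 * 2.0 = 22.79 Nm^3


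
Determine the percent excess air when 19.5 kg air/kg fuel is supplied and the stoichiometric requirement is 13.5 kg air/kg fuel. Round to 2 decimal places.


Excess air = actual - stoichiometric = 19.5 - 13.5 = 6.00 kg/kg fuel
Excess air % = (excess / stoich) * 100 = (6.00 / 13.5) * 100 = 44.44%


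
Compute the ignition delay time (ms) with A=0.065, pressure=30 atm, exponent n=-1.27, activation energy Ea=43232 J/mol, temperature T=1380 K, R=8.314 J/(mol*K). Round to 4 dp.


tau = A * P^n * exp(Ea/(R*T))
P^n = 30^(-1.27) = 0.01330626
Ea/(R*T) = 43232/(8.314*1380) = 3.768046
exp(Ea/(R*T)) = 43.295392
tau = 0.065 * 0.01330626 * 43.295392 = 0.0374 ms


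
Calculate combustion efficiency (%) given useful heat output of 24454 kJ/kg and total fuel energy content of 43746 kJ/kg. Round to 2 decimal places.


Efficiency = (Q_useful / Q_fuel) * 100
Efficiency = (24454 / 43746) * 100
Efficiency = 0.5590 * 100 = 55.90%


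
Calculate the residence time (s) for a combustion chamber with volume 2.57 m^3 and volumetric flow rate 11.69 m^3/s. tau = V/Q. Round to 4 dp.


tau = V / Q_flow
tau = 2.57 / 11.69 = 0.2198 s


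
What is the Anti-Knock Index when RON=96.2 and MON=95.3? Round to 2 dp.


AKI = (RON + MON) / 2
AKI = (96.2 + 95.3) / 2
AKI = 191.5 / 2 = 95.75


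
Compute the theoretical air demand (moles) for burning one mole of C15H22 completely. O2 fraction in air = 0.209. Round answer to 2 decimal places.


Balanced combustion: C15H22 + 20.5 O2 -> 15 CO2 + 11 H2O
O2 needed = C + H/4 = 15 + 22/4 = 20.50 moles
Air moles = O2 / 0.209 = 20.50 / 0.209 = 98.09 moles air


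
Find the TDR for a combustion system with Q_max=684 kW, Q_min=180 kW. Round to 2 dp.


TDR = Q_max / Q_min
TDR = 684 / 180 = 3.80


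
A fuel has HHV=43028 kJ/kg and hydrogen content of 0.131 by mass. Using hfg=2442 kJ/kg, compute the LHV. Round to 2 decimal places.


LHV = HHV - hfg * 9 * H
Water correction = 2442 * 9 * 0.131 = 2879.118 kJ/kg
LHV = 43028 - 2879.118 = 40148.88 kJ/kg


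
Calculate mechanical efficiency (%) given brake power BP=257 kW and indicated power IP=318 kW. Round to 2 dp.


eta_mech = (BP / IP) * 100
Ratio = 257 / 318 = 0.8082
eta_mech = 0.8082 * 100 = 80.82%


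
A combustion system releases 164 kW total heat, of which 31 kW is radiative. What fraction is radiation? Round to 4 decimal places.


f_rad = Q_rad / Q_total
f_rad = 31 / 164 = 0.1890


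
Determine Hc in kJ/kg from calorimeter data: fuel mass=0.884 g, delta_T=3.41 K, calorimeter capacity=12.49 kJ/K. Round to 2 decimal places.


Hc = C_cal * delta_T / m_fuel
Q_released = 12.49 * 3.41 = 42.5909 kJ
m_fuel = 0.884 g = 0.884/1000 kg = 0.000884 kg
Hc = 42.5909 / 0.000884 = 48179.75 kJ/kg


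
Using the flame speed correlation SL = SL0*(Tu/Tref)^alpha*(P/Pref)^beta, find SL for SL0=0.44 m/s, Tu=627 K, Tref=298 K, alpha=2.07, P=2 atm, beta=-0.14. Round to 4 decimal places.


SL = SL0 * (Tu/Tref)^alpha * (P/Pref)^beta
T ratio = 627/298 = 2.10402685
(T ratio)^alpha = 2.10402685^2.07 = 4.663545
(P/Pref)^beta = 2^(-0.14) = 0.907519
SL = 0.44 * 4.663545 * 0.907519 = 1.8622 m/s


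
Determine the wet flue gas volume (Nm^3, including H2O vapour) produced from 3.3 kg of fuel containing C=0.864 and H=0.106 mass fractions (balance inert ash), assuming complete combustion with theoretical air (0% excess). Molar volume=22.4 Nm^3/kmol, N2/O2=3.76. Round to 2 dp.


Per kg fuel: CO2 = (C/12 kmol)*22.4 = (0.864/12)*22.4 = 1.61280 Nm^3
Per kg fuel: H2O = (H/2 kmol)*22.4 = (0.106/2)*22.4 = 1.18720 Nm^3
O2 needed per kg fuel = C/12 + H/4 = 0.864/12 + 0.106/4 = 0.09850000 kmol
Per kg fuel: N2 = O2*3.76*22.4 = 0.09850000*3.76*22.4 = 8.29606 Nm^3
Total per kg = 1.61280 + 1.18720 + 8.29606 = 11.09606 Nm^3
Total = 11.09606 * 3.3 = 36.62 Nm^3


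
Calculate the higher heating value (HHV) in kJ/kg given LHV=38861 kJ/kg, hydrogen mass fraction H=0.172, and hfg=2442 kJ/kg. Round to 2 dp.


HHV = LHV + hfg * 9 * H
Water addition = 2442 * 9 * 0.172 = 3780.216 kJ/kg
HHV = 38861 + 3780.216 = 42641.22 kJ/kg


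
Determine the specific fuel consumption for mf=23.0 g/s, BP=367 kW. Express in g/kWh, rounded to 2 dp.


SFC = (mf / BP) * 3600
Rate = 23.0 / 367 = 0.062670 g/(s*kW)
SFC = 0.062670 * 3600 = 225.61 g/kWh


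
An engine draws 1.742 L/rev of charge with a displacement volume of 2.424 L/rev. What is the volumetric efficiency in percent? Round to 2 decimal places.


eta_v = (V_actual / V_disp) * 100
Ratio = 1.742 / 2.424 = 0.7186
eta_v = 0.7186 * 100 = 71.86%


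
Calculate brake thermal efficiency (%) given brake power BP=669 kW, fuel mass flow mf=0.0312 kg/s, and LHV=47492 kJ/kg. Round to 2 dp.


eta_BTE = (BP / (mf * LHV)) * 100
Denominator = 0.0312 * 47492 = 1481.7504 kW
eta_BTE = (669 / 1481.7504) * 100 = 45.15%


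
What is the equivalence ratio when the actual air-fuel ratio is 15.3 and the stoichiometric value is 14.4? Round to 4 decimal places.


phi = AFR_stoich / AFR_actual
phi = 14.4 / 15.3 = 0.9412


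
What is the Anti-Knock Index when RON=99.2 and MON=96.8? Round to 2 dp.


AKI = (RON + MON) / 2
AKI = (99.2 + 96.8) / 2
AKI = 196.0 / 2 = 98.00


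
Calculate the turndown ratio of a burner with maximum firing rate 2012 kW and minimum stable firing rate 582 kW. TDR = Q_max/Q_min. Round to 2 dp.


TDR = Q_max / Q_min
TDR = 2012 / 582 = 3.46
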